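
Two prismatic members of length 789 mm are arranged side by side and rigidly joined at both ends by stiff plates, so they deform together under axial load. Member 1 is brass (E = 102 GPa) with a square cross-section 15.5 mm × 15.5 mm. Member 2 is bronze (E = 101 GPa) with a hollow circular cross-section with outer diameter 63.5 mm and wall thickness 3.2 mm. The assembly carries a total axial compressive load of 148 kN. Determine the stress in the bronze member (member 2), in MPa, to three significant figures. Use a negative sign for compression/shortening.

-174 MPa

A_1 = 240.2 mm².
A_2 = 606.2 mm².
Equal strain + equilibrium ⇒ each member carries load in proportion to AE: A₁E₁ = 24510000 N, A₂E₂ = 61230000 N, ΣAE = 85730000 N.
σ₂ = P·E₂/ΣAE = -148000·101000/85730000 = -174.4 MPa.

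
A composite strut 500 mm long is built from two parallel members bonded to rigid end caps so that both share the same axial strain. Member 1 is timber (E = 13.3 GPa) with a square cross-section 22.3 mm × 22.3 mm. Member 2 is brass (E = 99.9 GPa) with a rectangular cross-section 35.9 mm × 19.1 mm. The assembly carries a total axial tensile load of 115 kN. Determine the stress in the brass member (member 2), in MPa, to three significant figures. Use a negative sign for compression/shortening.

153 MPa

A_1 = 497.3 mm².
A_2 = 685.7 mm².
Equal strain + equilibrium ⇒ each member carries load in proportion to AE: A₁E₁ = 6614000 N, A₂E₂ = 68500000 N, ΣAE = 75110000 N.
σ₂ = P·E₂/ΣAE = 115000·99900/75110000 = 152.9 MPa.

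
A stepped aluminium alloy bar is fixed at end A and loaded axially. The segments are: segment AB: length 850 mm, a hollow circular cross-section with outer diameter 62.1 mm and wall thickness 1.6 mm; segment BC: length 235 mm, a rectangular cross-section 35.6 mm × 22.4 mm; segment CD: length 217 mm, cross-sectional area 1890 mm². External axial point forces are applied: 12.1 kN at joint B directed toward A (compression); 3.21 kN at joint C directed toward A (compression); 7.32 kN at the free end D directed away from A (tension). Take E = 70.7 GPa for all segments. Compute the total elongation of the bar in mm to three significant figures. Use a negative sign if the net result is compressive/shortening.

-0.287 mm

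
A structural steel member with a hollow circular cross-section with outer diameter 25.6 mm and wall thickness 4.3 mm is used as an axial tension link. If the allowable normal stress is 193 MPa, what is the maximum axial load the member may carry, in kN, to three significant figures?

A = 287.7 mm².
P_max = σ_allow · A = 193 · 287.7 = 55530 N = 55.53 kN.

55.5 kN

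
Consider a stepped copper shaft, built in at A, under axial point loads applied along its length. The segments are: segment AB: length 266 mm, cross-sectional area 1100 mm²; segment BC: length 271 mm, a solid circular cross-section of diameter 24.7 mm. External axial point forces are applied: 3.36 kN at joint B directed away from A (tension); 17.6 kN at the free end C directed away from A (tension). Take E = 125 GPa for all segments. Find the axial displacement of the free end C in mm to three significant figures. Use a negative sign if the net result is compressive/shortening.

0.120 mm

Internal axial forces (sectioning from the free end, tension +): N_BC = 17.6 kN, N_AB = 20.96 kN.
A_BC = 479.2 mm².
δ_AB = 20960·266/(1100·125000) = 0.04055 mm
δ_BC = 17600·271/(479.2·125000) = 0.07963 mm
δ = Σδ_i = 0.1202 mm.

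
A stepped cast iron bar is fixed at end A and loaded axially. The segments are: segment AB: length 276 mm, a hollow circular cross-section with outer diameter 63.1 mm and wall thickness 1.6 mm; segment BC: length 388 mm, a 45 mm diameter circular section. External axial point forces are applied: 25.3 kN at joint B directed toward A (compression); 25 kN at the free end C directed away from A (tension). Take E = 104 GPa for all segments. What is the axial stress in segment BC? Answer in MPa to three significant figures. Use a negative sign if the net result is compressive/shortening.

Internal axial forces (sectioning from the free end, tension +): N_BC = 25 kN, N_AB = -0.3 kN.
A_BC = 1590 mm².
σ_BC = N_BC/A_BC = 25000/1590 = 15.72 MPa.

15.7 MPa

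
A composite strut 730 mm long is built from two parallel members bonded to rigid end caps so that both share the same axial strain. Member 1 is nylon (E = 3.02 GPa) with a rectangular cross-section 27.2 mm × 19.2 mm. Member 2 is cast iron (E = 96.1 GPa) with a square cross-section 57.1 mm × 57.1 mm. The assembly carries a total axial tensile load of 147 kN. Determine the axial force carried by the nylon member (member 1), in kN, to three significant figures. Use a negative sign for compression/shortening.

A_1 = 522.2 mm².
A_2 = 3260 mm².
Equal strain + equilibrium ⇒ each member carries load in proportion to AE: A₁E₁ = 1577000 N, A₂E₂ = 313300000 N, ΣAE = 314900000 N.
F₁ = P·A₁E₁/ΣAE = 147000·1577000/314900000 = 736.2 N.

0.736 kN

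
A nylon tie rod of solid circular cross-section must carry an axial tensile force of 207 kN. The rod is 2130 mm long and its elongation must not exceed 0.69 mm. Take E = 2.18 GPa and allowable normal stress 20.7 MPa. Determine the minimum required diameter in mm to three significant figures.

Required area A ≥ P/σ_allow = 207000/20.7 = 10000 mm².
For a solid circular section, d ≥ √(4A/π) = 112.8 mm.
Elongation limit: A ≥ PL/(Eδ_allow) = 207000·2130/(2180·0.69) = 293100 mm² ⇒ d ≥ 610.9 mm.
The elongation limit governs.

611 mm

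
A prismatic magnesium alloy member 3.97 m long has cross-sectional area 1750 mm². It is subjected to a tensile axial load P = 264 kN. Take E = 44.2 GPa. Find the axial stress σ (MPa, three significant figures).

σ = N/A = 264000/1750 = 150.9 MPa.

151 MPa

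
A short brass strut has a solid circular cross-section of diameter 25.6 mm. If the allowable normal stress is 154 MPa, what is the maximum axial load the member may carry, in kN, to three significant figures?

79.3 kN

A = 514.7 mm².
P_max = σ_allow · A = 154 · 514.7 = 79270 N = 79.27 kN.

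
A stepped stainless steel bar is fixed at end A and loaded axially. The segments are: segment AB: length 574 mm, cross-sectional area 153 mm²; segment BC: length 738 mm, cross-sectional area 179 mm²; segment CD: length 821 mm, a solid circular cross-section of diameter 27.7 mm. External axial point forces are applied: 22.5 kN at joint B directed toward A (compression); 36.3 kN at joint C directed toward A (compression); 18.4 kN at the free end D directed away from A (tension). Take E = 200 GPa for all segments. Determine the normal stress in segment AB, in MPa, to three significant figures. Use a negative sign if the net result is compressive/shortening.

Internal axial forces (sectioning from the free end, tension +): N_CD = 18.4 kN, N_BC = -17.9 kN, N_AB = -40.4 kN.
σ_AB = N_AB/A_AB = -40400/153 = -264.1 MPa.

-264 MPa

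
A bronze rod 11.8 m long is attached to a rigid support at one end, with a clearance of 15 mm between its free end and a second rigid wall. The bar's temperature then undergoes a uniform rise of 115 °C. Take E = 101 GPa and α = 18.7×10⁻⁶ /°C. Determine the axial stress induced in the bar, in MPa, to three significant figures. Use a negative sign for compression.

Free thermal expansion αLΔT = 18.7e-6 · 11800 · 115 = 25.38 mm.
The walls engage after the gap closes; constrained expansion = 25.38 − 15 = 10.38 mm.
The walls impose strain ε = −(10.38)/11800 = -8.7931e-04; σ = Eε = 101000 · -8.7931e-04 = -88.81 MPa.

-88.8 MPa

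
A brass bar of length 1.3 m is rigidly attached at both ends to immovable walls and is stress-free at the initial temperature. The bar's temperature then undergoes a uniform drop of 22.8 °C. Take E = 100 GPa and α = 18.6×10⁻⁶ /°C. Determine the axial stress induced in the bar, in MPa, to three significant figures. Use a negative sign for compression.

Free thermal expansion αLΔT = 18.6e-6 · 1300 · -22.8 = -0.5513 mm.
The walls impose strain ε = −(-0.5513)/1300 = 4.2408e-04; σ = Eε = 100000 · 4.2408e-04 = 42.41 MPa.

42.4 MPa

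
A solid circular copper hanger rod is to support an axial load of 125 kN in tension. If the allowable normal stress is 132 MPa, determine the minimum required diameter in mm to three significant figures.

Required area A ≥ P/σ_allow = 125000/132 = 947 mm².
For a solid circular section, d ≥ √(4A/π) = 34.72 mm.

34.7 mm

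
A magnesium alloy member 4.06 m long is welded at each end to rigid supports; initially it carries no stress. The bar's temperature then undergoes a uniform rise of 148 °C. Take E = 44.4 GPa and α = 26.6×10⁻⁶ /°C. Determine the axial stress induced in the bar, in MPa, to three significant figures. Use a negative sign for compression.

-175 MPa

Free thermal expansion αLΔT = 26.6e-6 · 4060 · 148 = 15.98 mm.
The walls impose strain ε = −(15.98)/4060 = -3.9368e-03; σ = Eε = 44400 · -3.9368e-03 = -174.8 MPa.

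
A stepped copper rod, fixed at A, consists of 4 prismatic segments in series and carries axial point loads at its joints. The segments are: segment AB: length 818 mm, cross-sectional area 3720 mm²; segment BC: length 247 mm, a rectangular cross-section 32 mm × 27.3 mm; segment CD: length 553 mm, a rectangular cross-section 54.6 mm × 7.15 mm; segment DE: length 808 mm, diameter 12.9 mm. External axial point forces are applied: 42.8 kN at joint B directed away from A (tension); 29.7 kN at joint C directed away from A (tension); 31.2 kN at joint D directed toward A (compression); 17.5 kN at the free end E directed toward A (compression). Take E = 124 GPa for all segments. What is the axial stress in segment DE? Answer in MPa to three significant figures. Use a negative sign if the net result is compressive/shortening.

-134 MPa

Internal axial forces (sectioning from the free end, tension +): N_DE = -17.5 kN, N_CD = -48.7 kN, N_BC = -19 kN, N_AB = 23.8 kN.
A_DE = 130.7 mm².
σ_DE = N_DE/A_DE = -17500/130.7 = -133.9 MPa.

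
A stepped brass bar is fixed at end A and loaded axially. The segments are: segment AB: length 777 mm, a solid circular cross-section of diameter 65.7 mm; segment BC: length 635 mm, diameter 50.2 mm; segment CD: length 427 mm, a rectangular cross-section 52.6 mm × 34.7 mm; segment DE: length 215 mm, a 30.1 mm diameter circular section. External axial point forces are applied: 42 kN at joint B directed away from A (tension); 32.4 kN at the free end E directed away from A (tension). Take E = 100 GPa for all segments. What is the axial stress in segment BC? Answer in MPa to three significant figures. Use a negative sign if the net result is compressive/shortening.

Internal axial forces (sectioning from the free end, tension +): N_DE = 32.4 kN, N_CD = 32.4 kN, N_BC = 32.4 kN, N_AB = 74.4 kN.
A_BC = 1979 mm².
σ_BC = N_BC/A_BC = 32400/1979 = 16.37 MPa.

16.4 MPa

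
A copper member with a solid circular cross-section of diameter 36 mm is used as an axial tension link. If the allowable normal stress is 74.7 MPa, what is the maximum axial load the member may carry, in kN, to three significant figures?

76.0 kN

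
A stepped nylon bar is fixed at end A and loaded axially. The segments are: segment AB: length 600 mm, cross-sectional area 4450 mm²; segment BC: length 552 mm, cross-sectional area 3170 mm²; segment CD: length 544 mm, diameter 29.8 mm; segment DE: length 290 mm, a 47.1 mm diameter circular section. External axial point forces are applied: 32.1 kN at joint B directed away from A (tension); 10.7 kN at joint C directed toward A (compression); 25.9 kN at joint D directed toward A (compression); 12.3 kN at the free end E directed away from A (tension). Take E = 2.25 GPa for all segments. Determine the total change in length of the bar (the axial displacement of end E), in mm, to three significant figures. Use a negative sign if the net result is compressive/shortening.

-5.22 mm

Internal axial forces (sectioning from the free end, tension +): N_DE = 12.3 kN, N_CD = -13.6 kN, N_BC = -24.3 kN, N_AB = 7.8 kN.
A_CD = 697.5 mm².
A_DE = 1742 mm².
δ_AB = 7800·600/(4450·2250) = 0.4674 mm
δ_BC = -24300·552/(3170·2250) = -1.881 mm
δ_CD = -13600·544/(697.5·2250) = -4.714 mm
δ_DE = 12300·290/(1742·2250) = 0.9099 mm
δ = Σδ_i = -5.218 mm.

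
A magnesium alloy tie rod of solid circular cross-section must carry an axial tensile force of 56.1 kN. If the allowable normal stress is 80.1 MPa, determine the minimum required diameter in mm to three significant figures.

29.9 mm

Required area A ≥ P/σ_allow = 56100/80.1 = 700.4 mm².
For a solid circular section, d ≥ √(4A/π) = 29.86 mm.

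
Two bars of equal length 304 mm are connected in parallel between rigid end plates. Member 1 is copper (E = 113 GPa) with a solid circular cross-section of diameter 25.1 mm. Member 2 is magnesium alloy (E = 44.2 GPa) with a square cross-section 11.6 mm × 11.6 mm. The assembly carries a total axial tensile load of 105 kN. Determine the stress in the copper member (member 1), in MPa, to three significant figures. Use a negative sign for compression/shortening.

192 MPa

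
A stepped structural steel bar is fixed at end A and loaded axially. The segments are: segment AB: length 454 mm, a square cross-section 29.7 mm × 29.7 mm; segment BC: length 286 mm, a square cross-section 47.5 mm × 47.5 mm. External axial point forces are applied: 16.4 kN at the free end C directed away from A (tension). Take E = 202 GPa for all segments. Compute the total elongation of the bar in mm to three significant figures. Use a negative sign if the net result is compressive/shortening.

Internal axial forces (sectioning from the free end, tension +): N_BC = 16.4 kN, N_AB = 16.4 kN.
A_AB = 882.1 mm².
A_BC = 2256 mm².
δ_AB = 16400·454/(882.1·202000) = 0.04179 mm
δ_BC = 16400·286/(2256·202000) = 0.01029 mm
δ = Σδ_i = 0.05208 mm.

0.0521 mm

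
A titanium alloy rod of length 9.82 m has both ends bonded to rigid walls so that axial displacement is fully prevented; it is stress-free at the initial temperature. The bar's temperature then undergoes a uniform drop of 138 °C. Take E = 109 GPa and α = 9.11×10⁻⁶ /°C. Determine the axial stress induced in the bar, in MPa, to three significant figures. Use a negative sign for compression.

137 MPa

Free thermal expansion αLΔT = 9.11e-6 · 9820 · -138 = -12.35 mm.
The walls impose strain ε = −(-12.35)/9820 = 1.2572e-03; σ = Eε = 109000 · 1.2572e-03 = 137 MPa.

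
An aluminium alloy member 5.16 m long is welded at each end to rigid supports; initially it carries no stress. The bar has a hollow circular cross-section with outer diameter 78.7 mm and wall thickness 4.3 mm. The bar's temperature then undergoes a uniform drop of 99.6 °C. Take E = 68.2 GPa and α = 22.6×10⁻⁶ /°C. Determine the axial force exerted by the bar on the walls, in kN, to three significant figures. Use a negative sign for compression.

154 kN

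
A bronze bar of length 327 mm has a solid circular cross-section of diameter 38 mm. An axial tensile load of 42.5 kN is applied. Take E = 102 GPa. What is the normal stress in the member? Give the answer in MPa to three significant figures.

A = 1134 mm².
σ = N/A = 42500/1134 = 37.47 MPa.

37.5 MPa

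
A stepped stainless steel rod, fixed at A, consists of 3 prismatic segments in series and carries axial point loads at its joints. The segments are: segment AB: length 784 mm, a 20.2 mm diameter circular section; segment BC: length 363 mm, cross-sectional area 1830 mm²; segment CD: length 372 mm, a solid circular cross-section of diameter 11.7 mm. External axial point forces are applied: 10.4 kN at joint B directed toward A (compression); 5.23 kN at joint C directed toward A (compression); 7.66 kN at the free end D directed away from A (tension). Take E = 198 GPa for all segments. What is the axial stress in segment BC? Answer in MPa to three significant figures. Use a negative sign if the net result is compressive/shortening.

1.33 MPa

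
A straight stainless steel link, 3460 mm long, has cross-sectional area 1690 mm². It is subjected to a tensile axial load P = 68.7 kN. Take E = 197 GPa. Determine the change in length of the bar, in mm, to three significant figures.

0.714 mm

δ_mech = NL/(AE) = 68700·3460/(1690·197000) = 0.714 mm.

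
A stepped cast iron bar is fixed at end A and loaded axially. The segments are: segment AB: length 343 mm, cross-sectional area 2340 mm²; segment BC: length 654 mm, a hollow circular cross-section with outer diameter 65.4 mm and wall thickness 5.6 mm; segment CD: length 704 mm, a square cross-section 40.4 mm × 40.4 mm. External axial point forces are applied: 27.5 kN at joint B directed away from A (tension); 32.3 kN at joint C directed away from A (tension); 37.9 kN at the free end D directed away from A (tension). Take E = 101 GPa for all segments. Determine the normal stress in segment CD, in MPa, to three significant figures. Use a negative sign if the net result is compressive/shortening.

23.2 MPa

Internal axial forces (sectioning from the free end, tension +): N_CD = 37.9 kN, N_BC = 70.2 kN, N_AB = 97.7 kN.
A_CD = 1632 mm².
σ_CD = N_CD/A_CD = 37900/1632 = 23.22 MPa.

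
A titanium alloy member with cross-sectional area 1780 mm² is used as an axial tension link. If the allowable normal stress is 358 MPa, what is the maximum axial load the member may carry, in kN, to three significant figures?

637 kN

P_max = σ_allow · A = 358 · 1780 = 637200 N = 637.2 kN.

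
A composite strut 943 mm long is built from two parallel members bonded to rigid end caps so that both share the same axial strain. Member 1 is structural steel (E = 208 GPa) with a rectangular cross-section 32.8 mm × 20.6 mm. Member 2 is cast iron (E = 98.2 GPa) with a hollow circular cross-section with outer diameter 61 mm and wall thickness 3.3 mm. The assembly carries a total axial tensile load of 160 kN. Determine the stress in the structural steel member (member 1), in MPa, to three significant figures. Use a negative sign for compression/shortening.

167 MPa

A_1 = 675.7 mm².
A_2 = 598.2 mm².
Equal strain + equilibrium ⇒ each member carries load in proportion to AE: A₁E₁ = 140500000 N, A₂E₂ = 58740000 N, ΣAE = 199300000 N.
σ₁ = P·E₁/ΣAE = 160000·208000/199300000 = 167 MPa.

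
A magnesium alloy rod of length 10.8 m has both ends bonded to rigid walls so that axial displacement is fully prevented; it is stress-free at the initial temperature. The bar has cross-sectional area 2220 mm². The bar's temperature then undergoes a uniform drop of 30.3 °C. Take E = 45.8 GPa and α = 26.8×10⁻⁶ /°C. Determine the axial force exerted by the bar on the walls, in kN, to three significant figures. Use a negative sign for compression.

82.6 kN

Free thermal expansion αLΔT = 26.8e-6 · 10800 · -30.3 = -8.77 mm.
The walls impose strain ε = −(-8.77)/10800 = 8.1204e-04; σ = Eε = 45800 · 8.1204e-04 = 37.19 MPa.
Wall reaction R = σ·A = 37.19·2220 = 82560 N = 82.56 kN.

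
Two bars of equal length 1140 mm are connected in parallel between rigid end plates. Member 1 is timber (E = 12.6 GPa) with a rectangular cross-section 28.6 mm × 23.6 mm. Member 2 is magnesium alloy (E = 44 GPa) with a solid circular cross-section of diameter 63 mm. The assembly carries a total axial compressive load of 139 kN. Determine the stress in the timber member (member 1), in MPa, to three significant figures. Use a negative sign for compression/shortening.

A_1 = 675 mm².
A_2 = 3117 mm².
Equal strain + equilibrium ⇒ each member carries load in proportion to AE: A₁E₁ = 8504000 N, A₂E₂ = 137200000 N, ΣAE = 145700000 N.
σ₁ = P·E₁/ΣAE = -139000·12600/145700000 = -12.02 MPa.

-12.0 MPa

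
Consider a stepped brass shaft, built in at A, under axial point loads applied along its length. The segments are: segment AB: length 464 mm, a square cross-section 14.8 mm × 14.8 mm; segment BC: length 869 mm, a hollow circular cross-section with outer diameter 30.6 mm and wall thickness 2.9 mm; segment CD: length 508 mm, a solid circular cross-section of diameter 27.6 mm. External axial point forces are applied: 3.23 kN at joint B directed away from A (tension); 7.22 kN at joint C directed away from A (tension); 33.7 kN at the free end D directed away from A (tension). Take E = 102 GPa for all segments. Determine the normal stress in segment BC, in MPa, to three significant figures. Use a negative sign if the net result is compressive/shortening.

162 MPa

Internal axial forces (sectioning from the free end, tension +): N_CD = 33.7 kN, N_BC = 40.92 kN, N_AB = 44.15 kN.
A_BC = 252.4 mm².
σ_BC = N_BC/A_BC = 40920/252.4 = 162.1 MPa.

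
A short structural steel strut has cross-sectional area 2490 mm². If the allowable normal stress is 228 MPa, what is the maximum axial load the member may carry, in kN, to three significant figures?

568 kN

P_max = σ_allow · A = 228 · 2490 = 567700 N = 567.7 kN.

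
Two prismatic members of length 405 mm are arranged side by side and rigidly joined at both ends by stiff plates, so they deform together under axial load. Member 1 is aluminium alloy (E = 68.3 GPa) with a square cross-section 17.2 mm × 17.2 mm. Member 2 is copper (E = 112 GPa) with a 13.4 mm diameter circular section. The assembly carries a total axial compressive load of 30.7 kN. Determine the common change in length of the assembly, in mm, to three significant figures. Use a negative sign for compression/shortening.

-0.345 mm

A_1 = 295.8 mm².
A_2 = 141 mm².
Equal strain + equilibrium ⇒ each member carries load in proportion to AE: A₁E₁ = 20210000 N, A₂E₂ = 15790000 N, ΣAE = 36000000 N.
δ = PL/ΣAE = -30700·405/36000000 = -0.3454 mm.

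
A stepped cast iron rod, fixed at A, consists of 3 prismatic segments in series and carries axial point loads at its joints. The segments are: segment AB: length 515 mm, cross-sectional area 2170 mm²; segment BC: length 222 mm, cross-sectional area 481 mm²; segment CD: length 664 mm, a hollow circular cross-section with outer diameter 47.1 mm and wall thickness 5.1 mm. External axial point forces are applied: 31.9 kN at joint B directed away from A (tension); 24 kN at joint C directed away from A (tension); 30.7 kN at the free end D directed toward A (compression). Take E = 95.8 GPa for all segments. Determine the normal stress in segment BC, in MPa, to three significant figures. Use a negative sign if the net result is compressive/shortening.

-13.9 MPa

Internal axial forces (sectioning from the free end, tension +): N_CD = -30.7 kN, N_BC = -6.7 kN, N_AB = 25.2 kN.
σ_BC = N_BC/A_BC = -6700/481 = -13.93 MPa.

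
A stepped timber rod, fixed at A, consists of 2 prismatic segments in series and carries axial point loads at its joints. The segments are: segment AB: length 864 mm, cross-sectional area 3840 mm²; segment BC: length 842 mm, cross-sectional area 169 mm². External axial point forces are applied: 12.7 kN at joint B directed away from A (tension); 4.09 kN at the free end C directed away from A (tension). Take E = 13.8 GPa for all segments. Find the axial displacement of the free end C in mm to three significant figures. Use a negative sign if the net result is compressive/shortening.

Internal axial forces (sectioning from the free end, tension +): N_BC = 4.09 kN, N_AB = 16.79 kN.
δ_AB = 16790·864/(3840·13800) = 0.2737 mm
δ_BC = 4090·842/(169·13800) = 1.477 mm
δ = Σδ_i = 1.75 mm.

1.75 mm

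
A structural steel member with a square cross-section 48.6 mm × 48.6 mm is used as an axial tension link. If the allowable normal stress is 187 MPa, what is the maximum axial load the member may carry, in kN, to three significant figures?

A = 2362 mm².
P_max = σ_allow · A = 187 · 2362 = 441700 N = 441.7 kN.

442 kN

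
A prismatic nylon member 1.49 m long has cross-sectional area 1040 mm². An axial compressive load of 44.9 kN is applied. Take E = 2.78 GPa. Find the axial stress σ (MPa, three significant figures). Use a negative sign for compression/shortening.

σ = N/A = -44900/1040 = -43.17 MPa.

-43.2 MPa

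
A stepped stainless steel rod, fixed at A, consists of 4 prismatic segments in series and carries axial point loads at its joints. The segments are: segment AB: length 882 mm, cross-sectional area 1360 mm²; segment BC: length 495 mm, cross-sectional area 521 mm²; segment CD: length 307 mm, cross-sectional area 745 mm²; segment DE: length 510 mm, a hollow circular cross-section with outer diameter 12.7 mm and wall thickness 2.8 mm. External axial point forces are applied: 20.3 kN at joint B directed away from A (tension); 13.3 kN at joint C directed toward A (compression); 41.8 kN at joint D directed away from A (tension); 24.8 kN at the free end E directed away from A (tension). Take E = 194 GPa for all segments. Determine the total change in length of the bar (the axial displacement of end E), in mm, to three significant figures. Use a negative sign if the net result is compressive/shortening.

1.40 mm

Internal axial forces (sectioning from the free end, tension +): N_DE = 24.8 kN, N_CD = 66.6 kN, N_BC = 53.3 kN, N_AB = 73.6 kN.
A_DE = 87.08 mm².
δ_AB = 73600·882/(1360·194000) = 0.246 mm
δ_BC = 53300·495/(521·194000) = 0.261 mm
δ_CD = 66600·307/(745·194000) = 0.1415 mm
δ_DE = 24800·510/(87.08·194000) = 0.7486 mm
δ = Σδ_i = 1.397 mm.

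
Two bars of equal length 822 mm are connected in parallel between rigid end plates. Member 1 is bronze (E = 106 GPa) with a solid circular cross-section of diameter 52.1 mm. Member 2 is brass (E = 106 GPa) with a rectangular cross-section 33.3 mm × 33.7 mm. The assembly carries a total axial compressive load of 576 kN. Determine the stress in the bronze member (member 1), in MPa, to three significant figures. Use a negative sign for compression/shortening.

-177 MPa

A_1 = 2132 mm².
A_2 = 1122 mm².
Equal strain + equilibrium ⇒ each member carries load in proportion to AE: A₁E₁ = 226000000 N, A₂E₂ = 119000000 N, ΣAE = 344900000 N.
σ₁ = P·E₁/ΣAE = -576000·106000/344900000 = -177 MPa.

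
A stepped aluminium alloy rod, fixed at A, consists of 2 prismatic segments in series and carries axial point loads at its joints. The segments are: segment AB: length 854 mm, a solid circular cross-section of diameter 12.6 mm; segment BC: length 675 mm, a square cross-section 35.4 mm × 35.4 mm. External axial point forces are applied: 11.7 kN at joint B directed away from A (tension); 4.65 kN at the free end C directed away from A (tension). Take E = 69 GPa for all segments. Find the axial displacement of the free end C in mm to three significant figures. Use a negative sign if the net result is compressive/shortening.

Internal axial forces (sectioning from the free end, tension +): N_BC = 4.65 kN, N_AB = 16.35 kN.
A_AB = 124.7 mm².
A_BC = 1253 mm².
δ_AB = 16350·854/(124.7·69000) = 1.623 mm
δ_BC = 4650·675/(1253·69000) = 0.0363 mm
δ = Σδ_i = 1.659 mm.

1.66 mm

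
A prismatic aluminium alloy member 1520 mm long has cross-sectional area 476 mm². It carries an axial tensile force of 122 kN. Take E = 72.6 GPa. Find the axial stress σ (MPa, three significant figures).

σ = N/A = 122000/476 = 256.3 MPa.

256 MPa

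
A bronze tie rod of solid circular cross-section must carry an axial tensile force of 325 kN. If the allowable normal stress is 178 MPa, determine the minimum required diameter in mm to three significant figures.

48.2 mm

Required area A ≥ P/σ_allow = 325000/178 = 1826 mm².
For a solid circular section, d ≥ √(4A/π) = 48.22 mm.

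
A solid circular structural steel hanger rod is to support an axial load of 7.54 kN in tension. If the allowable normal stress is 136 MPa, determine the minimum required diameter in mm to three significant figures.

Required area A ≥ P/σ_allow = 7540/136 = 55.44 mm².
For a solid circular section, d ≥ √(4A/π) = 8.402 mm.

8.40 mm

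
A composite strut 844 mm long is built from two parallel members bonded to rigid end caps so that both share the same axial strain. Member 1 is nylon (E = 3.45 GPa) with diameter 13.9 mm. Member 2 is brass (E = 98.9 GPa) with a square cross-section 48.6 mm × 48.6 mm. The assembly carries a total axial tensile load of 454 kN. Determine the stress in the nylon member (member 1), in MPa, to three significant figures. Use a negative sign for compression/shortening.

6.69 MPa

A_1 = 151.7 mm².
A_2 = 2362 mm².
Equal strain + equilibrium ⇒ each member carries load in proportion to AE: A₁E₁ = 523500 N, A₂E₂ = 233600000 N, ΣAE = 234100000 N.
σ₁ = P·E₁/ΣAE = 454000·3450/234100000 = 6.69 MPa.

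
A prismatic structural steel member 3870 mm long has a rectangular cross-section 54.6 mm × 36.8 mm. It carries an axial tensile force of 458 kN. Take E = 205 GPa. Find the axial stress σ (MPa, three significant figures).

A = 2009 mm².
σ = N/A = 458000/2009 = 227.9 MPa.

228 MPa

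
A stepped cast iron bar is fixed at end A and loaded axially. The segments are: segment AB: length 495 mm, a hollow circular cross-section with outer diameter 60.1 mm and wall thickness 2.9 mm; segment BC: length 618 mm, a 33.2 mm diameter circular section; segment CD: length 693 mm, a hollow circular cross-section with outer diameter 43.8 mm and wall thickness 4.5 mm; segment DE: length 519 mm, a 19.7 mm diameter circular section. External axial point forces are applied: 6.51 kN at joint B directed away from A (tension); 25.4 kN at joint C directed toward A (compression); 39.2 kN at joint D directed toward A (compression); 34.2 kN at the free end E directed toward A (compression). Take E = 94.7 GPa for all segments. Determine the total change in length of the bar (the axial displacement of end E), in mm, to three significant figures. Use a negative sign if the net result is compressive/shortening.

-3.25 mm

Internal axial forces (sectioning from the free end, tension +): N_DE = -34.2 kN, N_CD = -73.4 kN, N_BC = -98.8 kN, N_AB = -92.29 kN.
A_AB = 521.1 mm².
A_BC = 865.7 mm².
A_CD = 555.6 mm².
A_DE = 304.8 mm².
δ_AB = -92290·495/(521.1·94700) = -0.9257 mm
δ_BC = -98800·618/(865.7·94700) = -0.7448 mm
δ_CD = -73400·693/(555.6·94700) = -0.9668 mm
δ_DE = -34200·519/(304.8·94700) = -0.6149 mm
δ = Σδ_i = -3.252 mm.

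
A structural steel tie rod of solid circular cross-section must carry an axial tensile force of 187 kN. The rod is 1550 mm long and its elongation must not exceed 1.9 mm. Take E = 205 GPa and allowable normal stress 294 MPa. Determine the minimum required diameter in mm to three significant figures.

Required area A ≥ P/σ_allow = 187000/294 = 636.1 mm².
For a solid circular section, d ≥ √(4A/π) = 28.46 mm.
Elongation limit: A ≥ PL/(Eδ_allow) = 187000·1550/(205000·1.9) = 744.2 mm² ⇒ d ≥ 30.78 mm.
The elongation limit governs.

30.8 mm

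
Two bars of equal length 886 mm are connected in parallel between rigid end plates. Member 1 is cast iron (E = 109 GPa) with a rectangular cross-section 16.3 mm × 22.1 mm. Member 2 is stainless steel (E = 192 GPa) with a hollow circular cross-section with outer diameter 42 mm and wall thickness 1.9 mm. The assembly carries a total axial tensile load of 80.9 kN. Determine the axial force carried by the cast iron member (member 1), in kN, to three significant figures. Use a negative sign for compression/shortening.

37.3 kN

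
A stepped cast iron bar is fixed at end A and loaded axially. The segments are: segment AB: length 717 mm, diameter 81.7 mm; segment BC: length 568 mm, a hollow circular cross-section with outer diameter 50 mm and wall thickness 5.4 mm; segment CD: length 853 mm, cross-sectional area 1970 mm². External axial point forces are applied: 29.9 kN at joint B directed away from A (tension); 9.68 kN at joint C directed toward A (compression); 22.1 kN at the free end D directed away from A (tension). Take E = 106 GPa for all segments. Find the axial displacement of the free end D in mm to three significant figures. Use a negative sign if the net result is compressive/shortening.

Internal axial forces (sectioning from the free end, tension +): N_CD = 22.1 kN, N_BC = 12.42 kN, N_AB = 42.32 kN.
A_AB = 5242 mm².
A_BC = 756.6 mm².
δ_AB = 42320·717/(5242·106000) = 0.0546 mm
δ_BC = 12420·568/(756.6·106000) = 0.08796 mm
δ_CD = 22100·853/(1970·106000) = 0.09028 mm
δ = Σδ_i = 0.2328 mm.

0.233 mm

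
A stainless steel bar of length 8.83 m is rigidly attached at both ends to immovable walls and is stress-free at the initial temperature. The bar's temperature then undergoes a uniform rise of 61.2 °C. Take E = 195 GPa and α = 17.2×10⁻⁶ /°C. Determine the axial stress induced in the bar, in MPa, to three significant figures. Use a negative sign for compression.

-205 MPa

Free thermal expansion αLΔT = 17.2e-6 · 8830 · 61.2 = 9.295 mm.
The walls impose strain ε = −(9.295)/8830 = -1.0526e-03; σ = Eε = 195000 · -1.0526e-03 = -205.3 MPa.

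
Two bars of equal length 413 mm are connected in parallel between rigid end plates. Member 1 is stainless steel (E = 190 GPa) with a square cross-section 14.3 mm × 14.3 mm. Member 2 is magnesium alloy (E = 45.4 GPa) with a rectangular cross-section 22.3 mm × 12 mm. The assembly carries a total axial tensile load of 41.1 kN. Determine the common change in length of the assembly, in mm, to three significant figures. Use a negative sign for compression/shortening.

0.333 mm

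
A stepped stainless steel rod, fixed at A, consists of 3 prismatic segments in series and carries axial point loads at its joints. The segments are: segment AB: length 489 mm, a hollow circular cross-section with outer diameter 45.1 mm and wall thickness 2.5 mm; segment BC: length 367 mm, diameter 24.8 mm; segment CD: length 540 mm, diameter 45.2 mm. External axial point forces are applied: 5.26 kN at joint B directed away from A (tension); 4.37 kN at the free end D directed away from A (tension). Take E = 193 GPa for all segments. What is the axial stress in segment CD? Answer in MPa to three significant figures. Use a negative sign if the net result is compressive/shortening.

2.72 MPa

Internal axial forces (sectioning from the free end, tension +): N_CD = 4.37 kN, N_BC = 4.37 kN, N_AB = 9.63 kN.
A_CD = 1605 mm².
σ_CD = N_CD/A_CD = 4370/1605 = 2.723 MPa.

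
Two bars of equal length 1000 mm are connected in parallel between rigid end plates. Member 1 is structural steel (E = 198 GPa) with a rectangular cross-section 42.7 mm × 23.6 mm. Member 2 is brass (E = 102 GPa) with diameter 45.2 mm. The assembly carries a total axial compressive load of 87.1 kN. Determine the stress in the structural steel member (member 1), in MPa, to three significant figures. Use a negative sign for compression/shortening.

A_1 = 1008 mm².
A_2 = 1605 mm².
Equal strain + equilibrium ⇒ each member carries load in proportion to AE: A₁E₁ = 199500000 N, A₂E₂ = 163700000 N, ΣAE = 363200000 N.
σ₁ = P·E₁/ΣAE = -87100·198000/363200000 = -47.48 MPa.

-47.5 MPa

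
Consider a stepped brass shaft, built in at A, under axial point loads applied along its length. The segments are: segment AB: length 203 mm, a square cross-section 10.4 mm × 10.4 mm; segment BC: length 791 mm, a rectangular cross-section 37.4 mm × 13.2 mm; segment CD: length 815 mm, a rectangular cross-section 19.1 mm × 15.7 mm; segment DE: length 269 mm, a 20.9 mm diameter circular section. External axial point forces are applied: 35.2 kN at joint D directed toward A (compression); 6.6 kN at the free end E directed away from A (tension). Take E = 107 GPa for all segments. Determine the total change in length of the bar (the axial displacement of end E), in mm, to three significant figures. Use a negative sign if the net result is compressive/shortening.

Internal axial forces (sectioning from the free end, tension +): N_DE = 6.6 kN, N_CD = -28.6 kN, N_BC = -28.6 kN, N_AB = -28.6 kN.
A_AB = 108.2 mm².
A_BC = 493.7 mm².
A_CD = 299.9 mm².
A_DE = 343.1 mm².
δ_AB = -28600·203/(108.2·107000) = -0.5017 mm
δ_BC = -28600·791/(493.7·107000) = -0.4283 mm
δ_CD = -28600·815/(299.9·107000) = -0.7265 mm
δ_DE = 6600·269/(343.1·107000) = 0.04836 mm
δ = Σδ_i = -1.608 mm.

-1.61 mm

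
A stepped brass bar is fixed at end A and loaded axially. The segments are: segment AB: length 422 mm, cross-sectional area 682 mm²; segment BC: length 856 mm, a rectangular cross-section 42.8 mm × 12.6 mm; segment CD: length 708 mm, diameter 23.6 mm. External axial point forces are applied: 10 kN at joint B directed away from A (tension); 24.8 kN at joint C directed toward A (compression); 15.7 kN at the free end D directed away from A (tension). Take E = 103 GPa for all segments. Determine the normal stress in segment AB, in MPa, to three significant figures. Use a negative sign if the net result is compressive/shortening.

Internal axial forces (sectioning from the free end, tension +): N_CD = 15.7 kN, N_BC = -9.1 kN, N_AB = 0.9 kN.
σ_AB = N_AB/A_AB = 900/682 = 1.32 MPa.

1.32 MPa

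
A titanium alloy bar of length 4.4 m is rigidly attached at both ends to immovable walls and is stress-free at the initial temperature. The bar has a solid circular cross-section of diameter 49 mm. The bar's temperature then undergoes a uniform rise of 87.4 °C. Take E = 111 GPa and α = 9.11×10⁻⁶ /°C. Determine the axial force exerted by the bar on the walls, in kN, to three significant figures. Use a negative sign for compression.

Free thermal expansion αLΔT = 9.11e-6 · 4400 · 87.4 = 3.503 mm.
The walls impose strain ε = −(3.503)/4400 = -7.9621e-04; σ = Eε = 111000 · -7.9621e-04 = -88.38 MPa.
Wall reaction R = σ·A = -88.38·1886 = -166700 N = -166.7 kN.

-167 kN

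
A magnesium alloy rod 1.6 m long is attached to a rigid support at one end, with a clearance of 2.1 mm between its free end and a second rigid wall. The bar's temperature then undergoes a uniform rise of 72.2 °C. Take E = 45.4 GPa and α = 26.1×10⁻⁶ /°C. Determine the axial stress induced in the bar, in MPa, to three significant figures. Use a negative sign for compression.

-26.0 MPa

Free thermal expansion αLΔT = 26.1e-6 · 1600 · 72.2 = 3.015 mm.
The walls engage after the gap closes; constrained expansion = 3.015 − 2.1 = 0.9151 mm.
The walls impose strain ε = −(0.9151)/1600 = -5.7192e-04; σ = Eε = 45400 · -5.7192e-04 = -25.97 MPa.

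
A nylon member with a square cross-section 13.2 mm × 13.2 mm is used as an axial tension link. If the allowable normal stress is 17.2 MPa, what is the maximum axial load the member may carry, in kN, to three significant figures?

A = 174.2 mm².
P_max = σ_allow · A = 17.2 · 174.2 = 2997 N = 2.997 kN.

3.00 kN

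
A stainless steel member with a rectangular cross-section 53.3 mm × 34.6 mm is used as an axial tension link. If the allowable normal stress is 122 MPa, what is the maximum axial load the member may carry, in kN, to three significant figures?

225 kN

A = 1844 mm².
P_max = σ_allow · A = 122 · 1844 = 225000 N = 225 kN.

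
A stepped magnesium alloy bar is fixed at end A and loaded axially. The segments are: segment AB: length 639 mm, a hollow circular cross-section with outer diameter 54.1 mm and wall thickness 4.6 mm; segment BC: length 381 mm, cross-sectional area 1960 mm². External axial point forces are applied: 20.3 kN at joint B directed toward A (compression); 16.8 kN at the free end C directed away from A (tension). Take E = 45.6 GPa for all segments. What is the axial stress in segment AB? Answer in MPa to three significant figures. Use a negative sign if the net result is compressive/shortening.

Internal axial forces (sectioning from the free end, tension +): N_BC = 16.8 kN, N_AB = -3.5 kN.
A_AB = 715.3 mm².
σ_AB = N_AB/A_AB = -3500/715.3 = -4.893 MPa.

-4.89 MPa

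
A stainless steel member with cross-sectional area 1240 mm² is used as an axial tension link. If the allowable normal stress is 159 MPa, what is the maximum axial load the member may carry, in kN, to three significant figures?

197 kN

P_max = σ_allow · A = 159 · 1240 = 197200 N = 197.2 kN.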